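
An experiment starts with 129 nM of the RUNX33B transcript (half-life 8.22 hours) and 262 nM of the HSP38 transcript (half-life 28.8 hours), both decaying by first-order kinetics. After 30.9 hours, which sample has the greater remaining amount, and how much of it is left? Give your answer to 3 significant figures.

RUNX33B transcript: 129 × (1/2)^3.7591 ≈ 9.5275 nM.
HSP38 transcript: 262 × (1/2)^1.0729 ≈ 124.54 nM.
HSP38 transcript has more remaining, at ≈ 124.54 nM.

HSP38 transcript, 125 nM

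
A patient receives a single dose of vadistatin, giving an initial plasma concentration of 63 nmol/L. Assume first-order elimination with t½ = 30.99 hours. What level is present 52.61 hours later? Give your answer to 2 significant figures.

Number of half-lives: n = 52.61/30.99 ≈ 1.6976.
Remaining = 63 × (1/2)^1.6976 = 63 × 0.30829 ≈ 19.422 nmol/L.

19 nmol/L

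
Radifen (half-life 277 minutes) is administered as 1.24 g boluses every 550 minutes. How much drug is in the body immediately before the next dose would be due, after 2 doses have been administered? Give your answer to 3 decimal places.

The 2 doses were given 1100, 550 minutes ago.
Total = 1.24·(1/2)^(1100/277) + 1.24·(1/2)^(550/277)
      = 0.079067 + 0.31312 ≈ 0.39219 g.

0.392 g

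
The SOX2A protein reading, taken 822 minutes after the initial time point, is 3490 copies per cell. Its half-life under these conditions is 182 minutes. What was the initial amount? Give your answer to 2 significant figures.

80000 copies per cell

Number of half-lives elapsed: n = 822/182 ≈ 4.5165.
A₀ = A × 2^n = 3490 × 2^4.5165 = 3490 × 22.887 ≈ 79877 copies per cell.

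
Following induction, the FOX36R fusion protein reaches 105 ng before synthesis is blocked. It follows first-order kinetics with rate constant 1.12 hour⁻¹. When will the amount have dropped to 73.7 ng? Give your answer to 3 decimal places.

0.316 hours

t½ = ln 2 / k = 0.69315 / 1.12 ≈ 0.61888 hours.
Fraction remaining = 73.7/105 ≈ 0.7019.
n = log₂(105/73.7) = ln(1.4247)/ln 2 ≈ 0.51065 half-lives.
t = n × t½ = 0.51065 × 0.61888 ≈ 0.31603 hours.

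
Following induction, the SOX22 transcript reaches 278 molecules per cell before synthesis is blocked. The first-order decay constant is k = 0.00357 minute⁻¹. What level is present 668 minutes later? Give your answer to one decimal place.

t½ = ln 2 / k = 0.69315 / 0.00357 ≈ 194.16 minutes.
Number of half-lives: n = 668/194.16 ≈ 3.4405.
Remaining = 278 × (1/2)^3.4405 = 278 × 0.092111 ≈ 25.607 molecules per cell.

25.6 molecules per cell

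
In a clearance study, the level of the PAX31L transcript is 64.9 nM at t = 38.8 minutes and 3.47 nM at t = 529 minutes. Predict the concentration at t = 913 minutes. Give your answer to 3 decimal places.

0.350 nM

Over Δt = 529 − 38.8 = 490.2 minutes, the level fell by a factor of 64.9/3.47 ≈ 18.703.
n = log₂(18.703) ≈ 4.2252 half-lives, so t½ = 490.2/4.2252 ≈ 116.02 minutes.
From t = 529 to t = 913: 3.47 × (1/2)^((913−529)/116.02) ≈ 0.34992 nM.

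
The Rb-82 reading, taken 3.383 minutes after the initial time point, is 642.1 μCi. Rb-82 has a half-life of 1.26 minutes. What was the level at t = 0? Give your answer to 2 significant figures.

Number of half-lives elapsed: n = 3.383/1.26 ≈ 2.6849.
A₀ = A × 2^n = 642.1 × 2^2.6849 = 642.1 × 6.4305 ≈ 4129 μCi.

4100 μCi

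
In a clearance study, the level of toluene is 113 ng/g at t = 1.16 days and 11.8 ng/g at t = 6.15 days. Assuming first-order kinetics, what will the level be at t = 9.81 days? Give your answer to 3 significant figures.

2.25 ng/g

Over Δt = 6.15 − 1.16 = 4.99 days, the level fell by a factor of 113/11.8 ≈ 9.5763.
n = log₂(9.5763) ≈ 3.2595 half-lives, so t½ = 4.99/3.2595 ≈ 1.5309 days.
From t = 6.15 to t = 9.81: 11.8 × (1/2)^((9.81−6.15)/1.5309) ≈ 2.2501 ng/g.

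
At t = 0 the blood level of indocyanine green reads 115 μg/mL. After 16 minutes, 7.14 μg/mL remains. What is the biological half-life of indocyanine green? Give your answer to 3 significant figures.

A/A₀ = 7.14/115 ≈ 0.062087.
n = log₂(16.106) ≈ 4.0096 half-lives elapsed in 16 minutes.
t½ = 16/4.0096 ≈ 3.9905 minutes.

3.99 minutes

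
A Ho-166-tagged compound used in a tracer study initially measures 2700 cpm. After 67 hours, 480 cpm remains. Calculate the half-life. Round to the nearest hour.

27 hours

A/A₀ = 480/2700 ≈ 0.17778.
n = log₂(5.625) ≈ 2.4919 half-lives elapsed in 67 hours.
t½ = 67/2.4919 ≈ 26.888 hours.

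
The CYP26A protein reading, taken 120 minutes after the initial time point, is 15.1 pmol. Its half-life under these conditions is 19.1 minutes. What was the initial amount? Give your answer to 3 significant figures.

Number of half-lives elapsed: n = 120/19.1 ≈ 6.2827.
A₀ = A × 2^n = 15.1 × 2^6.2827 = 15.1 × 77.855 ≈ 1175.6 pmol.

1180 pmol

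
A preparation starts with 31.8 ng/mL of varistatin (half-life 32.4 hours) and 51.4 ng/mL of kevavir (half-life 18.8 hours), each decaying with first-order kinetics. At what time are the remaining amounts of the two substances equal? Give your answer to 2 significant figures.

Set 31.8·(1/2)^(t/32.4) = 51.4·(1/2)^(t/18.8).
Taking log₂: log₂(31.8/51.4) = t·(1/32.4 − 1/18.8).
log₂(0.61868) = -0.69274; 1/32.4 − 1/18.8 = -0.022327.
t = -0.69274 / -0.022327 ≈ 31.027 hours.

31 hours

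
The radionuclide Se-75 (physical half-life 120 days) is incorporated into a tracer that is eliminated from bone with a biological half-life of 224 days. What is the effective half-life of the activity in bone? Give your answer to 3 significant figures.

78.1 days

1/t_eff = 1/t_phys + 1/t_biol = 1/120 + 1/224 = 0.012798 per day.
t_eff = 120 × 224 / (120 + 224) ≈ 78.14 days.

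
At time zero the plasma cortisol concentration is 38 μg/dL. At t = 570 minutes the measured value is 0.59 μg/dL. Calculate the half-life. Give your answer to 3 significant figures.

94.9 minutes

A/A₀ = 0.59/38 ≈ 0.015526.
n = log₂(64.407) ≈ 6.0091 half-lives elapsed in 570 minutes.
t½ = 570/6.0091 ≈ 94.855 minutes.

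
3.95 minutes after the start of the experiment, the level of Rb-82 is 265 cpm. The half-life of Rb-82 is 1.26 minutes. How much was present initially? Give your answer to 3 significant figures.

2330 cpm

Number of half-lives elapsed: n = 3.95/1.26 ≈ 3.1349.
A₀ = A × 2^n = 265 × 2^3.1349 = 265 × 8.7843 ≈ 2327.8 cpm.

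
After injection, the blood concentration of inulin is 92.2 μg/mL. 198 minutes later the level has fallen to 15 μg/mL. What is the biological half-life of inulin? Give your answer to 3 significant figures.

A/A₀ = 15/92.2 ≈ 0.16269.
n = log₂(6.1467) ≈ 2.6198 half-lives elapsed in 198 minutes.
t½ = 198/2.6198 ≈ 75.578 minutes.

75.6 minutes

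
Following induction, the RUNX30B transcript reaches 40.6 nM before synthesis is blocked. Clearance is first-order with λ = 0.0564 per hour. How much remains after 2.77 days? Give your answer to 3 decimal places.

t½ = ln 2 / λ = 0.69315 / 0.0564 ≈ 12.29 hours.
Convert the elapsed time: 2.77 days = 66.48 hours.
Number of half-lives: n = 66.48/12.29 ≈ 5.4093.
Remaining = 40.6 × (1/2)^5.4093 = 40.6 × 0.02353 ≈ 0.95532 nM.

0.955 nM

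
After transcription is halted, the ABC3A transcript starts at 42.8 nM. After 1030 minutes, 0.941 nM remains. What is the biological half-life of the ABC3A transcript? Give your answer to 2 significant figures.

A/A₀ = 0.941/42.8 ≈ 0.021986.
n = log₂(45.484) ≈ 5.5073 half-lives elapsed in 1030 minutes.
t½ = 1030/5.5073 ≈ 187.03 minutes.

190 minutes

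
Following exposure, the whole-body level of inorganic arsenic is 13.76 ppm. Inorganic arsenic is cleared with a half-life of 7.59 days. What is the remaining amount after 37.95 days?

Elapsed time is 5 half-lives (37.95/7.59).
Each half-life halves the amount: 13.76 × (1/2)^5 = 13.76/32 = 0.43 ppm.

0.43 ppm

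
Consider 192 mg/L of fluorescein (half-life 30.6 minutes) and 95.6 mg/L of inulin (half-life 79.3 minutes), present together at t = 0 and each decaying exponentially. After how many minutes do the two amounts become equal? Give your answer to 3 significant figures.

50.1 minutes

Set 192·(1/2)^(t/30.6) = 95.6·(1/2)^(t/79.3).
Taking log₂: log₂(192/95.6) = t·(1/30.6 − 1/79.3).
log₂(2.0084) = 1.006; 1/30.6 − 1/79.3 = 0.020069.
t = 1.006 / 0.020069 ≈ 50.127 minutes.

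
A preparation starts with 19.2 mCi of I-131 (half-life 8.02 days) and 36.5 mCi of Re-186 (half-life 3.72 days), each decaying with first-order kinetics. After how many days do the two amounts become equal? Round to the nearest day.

6 days

Set 19.2·(1/2)^(t/8.02) = 36.5·(1/2)^(t/3.72).
Taking log₂: log₂(19.2/36.5) = t·(1/8.02 − 1/3.72).
log₂(0.52603) = -0.92679; 1/8.02 − 1/3.72 = -0.14413.
t = -0.92679 / -0.14413 ≈ 6.4303 days.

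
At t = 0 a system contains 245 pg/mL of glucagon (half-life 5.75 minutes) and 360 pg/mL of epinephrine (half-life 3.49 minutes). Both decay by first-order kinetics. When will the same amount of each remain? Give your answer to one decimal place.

Set 245·(1/2)^(t/5.75) = 360·(1/2)^(t/3.49).
Taking log₂: log₂(245/360) = t·(1/5.75 − 1/3.49).
log₂(0.68056) = -0.55522; 1/5.75 − 1/3.49 = -0.11262.
t = -0.55522 / -0.11262 ≈ 4.93 minutes.

4.9 minutes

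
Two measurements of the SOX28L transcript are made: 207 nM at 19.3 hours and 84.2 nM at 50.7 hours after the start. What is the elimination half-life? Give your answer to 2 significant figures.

Over Δt = 50.7 − 19.3 = 31.4 hours, the level fell by a factor of 207/84.2 ≈ 2.4584.
n = log₂(2.4584) ≈ 1.2977 half-lives, so t½ = 31.4/1.2977 ≈ 24.196 hours.

24 hours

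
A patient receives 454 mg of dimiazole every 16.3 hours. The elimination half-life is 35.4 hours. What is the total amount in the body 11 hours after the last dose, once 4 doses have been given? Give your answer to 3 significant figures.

966 mg

The 4 doses were given 59.9, 43.6, 27.3, 11 hours ago.
Total = 454·(1/2)^(59.9/35.4) + 454·(1/2)^(43.6/35.4) + 454·(1/2)^(27.3/35.4) + 454·(1/2)^(11/35.4)
      = 140.5 + 193.33 + 266.01 + 366.03 ≈ 965.88 mg.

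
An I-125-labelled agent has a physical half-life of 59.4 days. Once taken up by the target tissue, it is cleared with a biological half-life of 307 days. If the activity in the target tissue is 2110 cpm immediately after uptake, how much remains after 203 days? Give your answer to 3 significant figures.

1/t_eff = 1/t_phys + 1/t_biol = 1/59.4 + 1/307 = 0.020092 per day.
t_eff = 59.4 × 307 / (59.4 + 307) ≈ 49.77 days.
Remaining = 2110 × (1/2)^(203/49.77) = 2110 × (1/2)^4.0787 ≈ 124.87 cpm.

125 cpm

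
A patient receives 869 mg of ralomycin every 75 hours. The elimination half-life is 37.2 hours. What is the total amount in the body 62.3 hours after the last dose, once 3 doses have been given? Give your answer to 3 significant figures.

The 3 doses were given 212.3, 137.3, 62.3 hours ago.
Total = 869·(1/2)^(212.3/37.2) + 869·(1/2)^(137.3/37.2) + 869·(1/2)^(62.3/37.2)
      = 16.636 + 67.291 + 272.19 ≈ 356.12 mg.

356 mg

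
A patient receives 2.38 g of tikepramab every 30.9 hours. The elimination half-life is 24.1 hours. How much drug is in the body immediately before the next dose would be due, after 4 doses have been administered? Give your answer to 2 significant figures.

1.6 g

The 4 doses were given 123.6, 92.7, 61.8, 30.9 hours ago.
Total = 2.38·(1/2)^(123.6/24.1) + 2.38·(1/2)^(92.7/24.1) + 2.38·(1/2)^(61.8/24.1) + 2.38·(1/2)^(30.9/24.1)
      = 0.068031 + 0.16545 + 0.40238 + 0.97861 ≈ 1.6145 g.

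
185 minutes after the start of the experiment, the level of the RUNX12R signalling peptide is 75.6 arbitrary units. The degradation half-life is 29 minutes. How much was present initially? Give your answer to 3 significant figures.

Number of half-lives elapsed: n = 185/29 ≈ 6.3793.
A₀ = A × 2^n = 75.6 × 2^6.3793 = 75.6 × 83.246 ≈ 6293.4 arbitrary units.

6290 arbitrary units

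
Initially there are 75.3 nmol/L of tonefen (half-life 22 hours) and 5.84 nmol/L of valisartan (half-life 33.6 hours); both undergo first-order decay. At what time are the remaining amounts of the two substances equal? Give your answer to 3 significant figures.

Set 75.3·(1/2)^(t/22) = 5.84·(1/2)^(t/33.6).
Taking log₂: log₂(75.3/5.84) = t·(1/22 − 1/33.6).
log₂(12.894) = 3.6886; 1/22 − 1/33.6 = 0.015693.
t = 3.6886 / 0.015693 ≈ 235.05 hours.

235 hours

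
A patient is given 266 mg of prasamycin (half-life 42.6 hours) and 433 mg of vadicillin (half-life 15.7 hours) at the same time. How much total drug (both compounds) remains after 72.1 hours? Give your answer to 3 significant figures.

prasamycin: 266 × (1/2)^(72.1/42.6) = 266 × (1/2)^1.6925 ≈ 82.298 mg.
vadicillin: 433 × (1/2)^(72.1/15.7) = 433 × (1/2)^4.5924 ≈ 17.949 mg.
Total = 82.298 + 17.949 ≈ 100.25 mg.

100 mg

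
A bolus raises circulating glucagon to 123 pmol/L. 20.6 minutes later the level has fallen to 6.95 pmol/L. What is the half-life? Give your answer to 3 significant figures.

4.97 minutes

A/A₀ = 6.95/123 ≈ 0.056504.
n = log₂(17.698) ≈ 4.1455 half-lives elapsed in 20.6 minutes.
t½ = 20.6/4.1455 ≈ 4.9692 minutes.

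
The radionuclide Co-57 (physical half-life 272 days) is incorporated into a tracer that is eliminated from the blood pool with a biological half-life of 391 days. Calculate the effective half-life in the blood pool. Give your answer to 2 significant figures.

160 days

1/t_eff = 1/t_phys + 1/t_biol = 1/272 + 1/391 = 0.006234 per day.
t_eff = 272 × 391 / (272 + 391) ≈ 160.41 days.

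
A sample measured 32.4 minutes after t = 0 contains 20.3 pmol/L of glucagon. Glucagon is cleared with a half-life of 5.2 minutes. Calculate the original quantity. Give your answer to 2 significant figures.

Number of half-lives elapsed: n = 32.4/5.2 ≈ 6.2308.
A₀ = A × 2^n = 20.3 × 2^6.2308 = 20.3 × 75.101 ≈ 1524.6 pmol/L.

1500 pmol/L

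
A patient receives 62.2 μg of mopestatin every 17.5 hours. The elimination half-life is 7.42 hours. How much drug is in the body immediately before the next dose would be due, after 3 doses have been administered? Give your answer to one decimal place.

The 3 doses were given 52.5, 35, 17.5 hours ago.
Total = 62.2·(1/2)^(52.5/7.42) + 62.2·(1/2)^(35/7.42) + 62.2·(1/2)^(17.5/7.42)
      = 0.46117 + 2.365 + 12.129 ≈ 14.955 μg.

15.0 μg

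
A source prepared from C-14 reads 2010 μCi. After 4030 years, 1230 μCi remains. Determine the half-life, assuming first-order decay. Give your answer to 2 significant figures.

A/A₀ = 1230/2010 ≈ 0.61194.
n = log₂(1.6341) ≈ 0.70854 half-lives elapsed in 4030 years.
t½ = 4030/0.70854 ≈ 5687.8 years.

5700 years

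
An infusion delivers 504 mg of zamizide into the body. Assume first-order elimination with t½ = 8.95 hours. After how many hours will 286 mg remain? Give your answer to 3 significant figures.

Fraction remaining = 286/504 ≈ 0.56746.
n = log₂(504/286) = ln(1.7622)/ln 2 ≈ 0.81741 half-lives.
t = n × t½ = 0.81741 × 8.95 ≈ 7.3158 hours.

7.32 hours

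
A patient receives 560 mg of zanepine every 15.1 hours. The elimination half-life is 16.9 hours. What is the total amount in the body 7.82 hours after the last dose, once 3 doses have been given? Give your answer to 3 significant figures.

The 3 doses were given 38.02, 22.92, 7.82 hours ago.
Total = 560·(1/2)^(38.02/16.9) + 560·(1/2)^(22.92/16.9) + 560·(1/2)^(7.82/16.9)
      = 117.75 + 218.74 + 406.34 ≈ 742.83 mg.

743 mg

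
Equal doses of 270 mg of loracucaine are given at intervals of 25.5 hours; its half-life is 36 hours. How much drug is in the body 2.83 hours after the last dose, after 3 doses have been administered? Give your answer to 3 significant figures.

508 mg

The 3 doses were given 53.83, 28.33, 2.83 hours ago.
Total = 270·(1/2)^(53.83/36) + 270·(1/2)^(28.33/36) + 270·(1/2)^(2.83/36)
      = 95.772 + 156.48 + 255.68 ≈ 507.94 mg.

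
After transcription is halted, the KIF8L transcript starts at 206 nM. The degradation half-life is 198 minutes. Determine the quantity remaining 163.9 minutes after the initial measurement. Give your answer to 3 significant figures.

116 nM

Number of half-lives: n = 163.9/198 ≈ 0.82778.
Remaining = 206 × (1/2)^0.82778 = 206 × 0.5634 ≈ 116.06 nM.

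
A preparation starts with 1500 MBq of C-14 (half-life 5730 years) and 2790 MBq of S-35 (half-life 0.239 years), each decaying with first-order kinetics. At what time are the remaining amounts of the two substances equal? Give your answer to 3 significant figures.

0.214 years

Set 1500·(1/2)^(t/5730) = 2790·(1/2)^(t/0.239).
Taking log₂: log₂(1500/2790) = t·(1/5730 − 1/0.239).
log₂(0.53763) = -0.8953; 1/5730 − 1/0.239 = -4.1839.
t = -0.8953 / -4.1839 ≈ 0.21399 years.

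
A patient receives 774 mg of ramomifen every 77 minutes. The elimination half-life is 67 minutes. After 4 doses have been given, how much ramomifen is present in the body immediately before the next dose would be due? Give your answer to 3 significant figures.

The 4 doses were given 308, 231, 154, 77 minutes ago.
Total = 774·(1/2)^(308/67) + 774·(1/2)^(231/67) + 774·(1/2)^(154/67) + 774·(1/2)^(77/67)
      = 31.982 + 70.935 + 157.33 + 348.96 ≈ 609.21 mg.

609 mg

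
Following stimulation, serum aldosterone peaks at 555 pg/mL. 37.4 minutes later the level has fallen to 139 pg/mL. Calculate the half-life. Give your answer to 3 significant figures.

18.7 minutes

A/A₀ = 139/555 ≈ 0.25045.
n = log₂(3.9928) ≈ 1.9974 half-lives elapsed in 37.4 minutes.
t½ = 37.4/1.9974 ≈ 18.724 minutes.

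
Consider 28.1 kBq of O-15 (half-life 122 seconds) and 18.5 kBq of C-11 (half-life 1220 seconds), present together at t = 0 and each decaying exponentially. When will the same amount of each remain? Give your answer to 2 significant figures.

Set 28.1·(1/2)^(t/122) = 18.5·(1/2)^(t/1220).
Taking log₂: log₂(28.1/18.5) = t·(1/122 − 1/1220).
log₂(1.5189) = 0.60304; 1/122 − 1/1220 = 0.007377.
t = 0.60304 / 0.007377 ≈ 81.746 seconds.

82 seconds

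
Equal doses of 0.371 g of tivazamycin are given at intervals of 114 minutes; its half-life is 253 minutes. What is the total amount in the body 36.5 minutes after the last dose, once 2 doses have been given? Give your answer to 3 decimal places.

0.581 g

The 2 doses were given 150.5, 36.5 minutes ago.
Total = 0.371·(1/2)^(150.5/253) + 0.371·(1/2)^(36.5/253)
      = 0.24564 + 0.33569 ≈ 0.58134 g.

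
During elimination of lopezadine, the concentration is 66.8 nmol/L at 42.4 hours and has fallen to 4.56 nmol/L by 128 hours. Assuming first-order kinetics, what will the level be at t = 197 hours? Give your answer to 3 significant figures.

Over Δt = 128 − 42.4 = 85.6 hours, the level fell by a factor of 66.8/4.56 ≈ 14.649.
n = log₂(14.649) ≈ 3.8727 half-lives, so t½ = 85.6/3.8727 ≈ 22.103 hours.
From t = 128 to t = 197: 4.56 × (1/2)^((197−128)/22.103) ≈ 0.52388 nmol/L.

0.524 nmol/L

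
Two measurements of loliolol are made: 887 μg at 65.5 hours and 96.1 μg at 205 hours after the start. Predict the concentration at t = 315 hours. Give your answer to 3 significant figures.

Over Δt = 205 − 65.5 = 139.5 hours, the level fell by a factor of 887/96.1 ≈ 9.23.
n = log₂(9.23) ≈ 3.2063 half-lives, so t½ = 139.5/3.2063 ≈ 43.508 hours.
From t = 205 to t = 315: 96.1 × (1/2)^((315−205)/43.508) ≈ 16.658 μg.

16.7 μg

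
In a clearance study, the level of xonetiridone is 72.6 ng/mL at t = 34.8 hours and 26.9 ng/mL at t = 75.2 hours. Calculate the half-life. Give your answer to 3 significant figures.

28.2 hours

Over Δt = 75.2 − 34.8 = 40.4 hours, the level fell by a factor of 72.6/26.9 ≈ 2.6989.
n = log₂(2.6989) ≈ 1.4324 half-lives, so t½ = 40.4/1.4324 ≈ 28.205 hours.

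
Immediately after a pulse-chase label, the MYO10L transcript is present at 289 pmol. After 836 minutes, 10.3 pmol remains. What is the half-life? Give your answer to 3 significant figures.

174 minutes

A/A₀ = 10.3/289 ≈ 0.03564.
n = log₂(28.058) ≈ 4.8104 half-lives elapsed in 836 minutes.
t½ = 836/4.8104 ≈ 173.79 minutes.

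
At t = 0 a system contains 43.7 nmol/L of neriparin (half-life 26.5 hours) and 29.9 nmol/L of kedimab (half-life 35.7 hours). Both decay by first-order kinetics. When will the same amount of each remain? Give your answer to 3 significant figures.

56.3 hours

Set 43.7·(1/2)^(t/26.5) = 29.9·(1/2)^(t/35.7).
Taking log₂: log₂(43.7/29.9) = t·(1/26.5 − 1/35.7).
log₂(1.4615) = 0.54749; 1/26.5 − 1/35.7 = 0.0097246.
t = 0.54749 / 0.0097246 ≈ 56.299 hours.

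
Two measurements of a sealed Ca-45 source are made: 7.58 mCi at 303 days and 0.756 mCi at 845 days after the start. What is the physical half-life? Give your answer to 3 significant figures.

Over Δt = 845 − 303 = 542 days, the level fell by a factor of 7.58/0.756 ≈ 10.026.
n = log₂(10.026) ≈ 3.3257 half-lives, so t½ = 542/3.3257 ≈ 162.97 days.

163 days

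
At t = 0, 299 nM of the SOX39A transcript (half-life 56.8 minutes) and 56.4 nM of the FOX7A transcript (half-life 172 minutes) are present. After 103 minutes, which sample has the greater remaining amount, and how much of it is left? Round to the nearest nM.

SOX39A transcript: 299 × (1/2)^1.8134 ≈ 85.073 nM.
FOX7A transcript: 56.4 × (1/2)^0.59884 ≈ 37.24 nM.
SOX39A transcript has more remaining, at ≈ 85.073 nM.

SOX39A transcript, 85 nM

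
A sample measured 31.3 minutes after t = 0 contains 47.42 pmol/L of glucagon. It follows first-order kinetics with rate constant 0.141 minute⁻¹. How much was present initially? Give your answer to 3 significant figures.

3910 pmol/L

t½ = ln 2 / λ = 0.69315 / 0.141 ≈ 4.9159 minutes.
Number of half-lives elapsed: n = 31.3/4.9159 ≈ 6.367.
A₀ = A × 2^n = 47.42 × 2^6.367 = 47.42 × 82.541 ≈ 3914.1 pmol/L.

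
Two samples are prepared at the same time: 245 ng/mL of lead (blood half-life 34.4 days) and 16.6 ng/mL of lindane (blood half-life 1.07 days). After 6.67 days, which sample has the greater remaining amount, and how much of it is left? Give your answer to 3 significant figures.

lead: 245 × (1/2)^0.1939 ≈ 214.19 ng/mL.
lindane: 16.6 × (1/2)^6.2336 ≈ 0.22059 ng/mL.
Lead has more remaining, at ≈ 214.19 ng/mL.

lead, 214 ng/mL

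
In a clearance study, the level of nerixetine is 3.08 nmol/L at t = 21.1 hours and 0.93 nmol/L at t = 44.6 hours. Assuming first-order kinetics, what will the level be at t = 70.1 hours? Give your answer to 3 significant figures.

0.254 nmol/L

Over Δt = 44.6 − 21.1 = 23.5 hours, the level fell by a factor of 3.08/0.93 ≈ 3.3118.
n = log₂(3.3118) ≈ 1.7276 half-lives, so t½ = 23.5/1.7276 ≈ 13.602 hours.
From t = 44.6 to t = 70.1: 0.93 × (1/2)^((70.1−44.6)/13.602) ≈ 0.2536 nmol/L.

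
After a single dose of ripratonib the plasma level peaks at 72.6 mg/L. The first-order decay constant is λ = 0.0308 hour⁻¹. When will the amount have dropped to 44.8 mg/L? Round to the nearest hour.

t½ = ln 2 / λ = 0.69315 / 0.0308 ≈ 22.505 hours.
Fraction remaining = 44.8/72.6 ≈ 0.61708.
n = log₂(72.6/44.8) = ln(1.6205)/ln 2 ≈ 0.69647 half-lives.
t = n × t½ = 0.69647 × 22.505 ≈ 15.674 hours.

16 hours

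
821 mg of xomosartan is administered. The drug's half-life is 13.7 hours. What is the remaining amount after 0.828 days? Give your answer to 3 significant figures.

300 mg

Convert the elapsed time: 0.828 days = 19.872 hours.
Number of half-lives: n = 19.872/13.7 ≈ 1.4505.
Remaining = 821 × (1/2)^1.4505 = 821 × 0.36589 ≈ 300.4 mg.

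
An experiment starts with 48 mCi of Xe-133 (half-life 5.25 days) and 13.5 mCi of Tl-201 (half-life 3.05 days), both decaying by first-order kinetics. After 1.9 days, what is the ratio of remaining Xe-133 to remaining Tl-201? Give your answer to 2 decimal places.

4.26

Xe-133: 48 × (1/2)^(1.9/5.25) = 48 × (1/2)^0.3619 ≈ 37.351 mCi.
Tl-201: 13.5 × (1/2)^(1.9/3.05) = 13.5 × (1/2)^0.62295 ≈ 8.7661 mCi.
Ratio ≈ 37.351 / 8.7661 ≈ 4.2608.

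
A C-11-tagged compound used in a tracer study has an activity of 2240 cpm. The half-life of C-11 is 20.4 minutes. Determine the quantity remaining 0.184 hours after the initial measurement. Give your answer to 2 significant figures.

1500 cpm

Convert the elapsed time: 0.184 hours = 11.04 minutes.
Number of half-lives: n = 11.04/20.4 ≈ 0.54118.
Remaining = 2240 × (1/2)^0.54118 = 2240 × 0.68721 ≈ 1539.4 cpm.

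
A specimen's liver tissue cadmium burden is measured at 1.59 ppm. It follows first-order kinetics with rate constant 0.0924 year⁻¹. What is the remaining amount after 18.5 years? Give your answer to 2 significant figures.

t½ = ln 2 / λ = 0.69315 / 0.0924 ≈ 7.5016 years.
Number of half-lives: n = 18.5/7.5016 ≈ 2.4661.
Remaining = 1.59 × (1/2)^2.4661 = 1.59 × 0.18097 ≈ 0.28775 ppm.

0.29 ppm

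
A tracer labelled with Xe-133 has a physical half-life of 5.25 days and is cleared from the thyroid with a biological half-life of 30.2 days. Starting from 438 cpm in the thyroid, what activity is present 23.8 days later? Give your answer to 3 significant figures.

11.0 cpm

1/t_eff = 1/t_phys + 1/t_biol = 1/5.25 + 1/30.2 = 0.22359 per day.
t_eff = 5.25 × 30.2 / (5.25 + 30.2) ≈ 4.4725 days.
Remaining = 438 × (1/2)^(23.8/4.4725) = 438 × (1/2)^5.3214 ≈ 10.954 cpm.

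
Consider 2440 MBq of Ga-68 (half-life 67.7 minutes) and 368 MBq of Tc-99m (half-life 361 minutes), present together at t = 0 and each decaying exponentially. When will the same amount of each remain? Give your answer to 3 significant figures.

Set 2440·(1/2)^(t/67.7) = 368·(1/2)^(t/361).
Taking log₂: log₂(2440/368) = t·(1/67.7 − 1/361).
log₂(6.6304) = 2.7291; 1/67.7 − 1/361 = 0.012001.
t = 2.7291 / 0.012001 ≈ 227.41 minutes.

227 minutes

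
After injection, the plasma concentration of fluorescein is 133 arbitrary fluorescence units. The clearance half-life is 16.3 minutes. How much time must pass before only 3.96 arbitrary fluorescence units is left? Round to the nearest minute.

83 minutes

Fraction remaining = 3.96/133 ≈ 0.029774.
n = log₂(133/3.96) = ln(33.586)/ln 2 ≈ 5.0698 half-lives.
t = n × t½ = 5.0698 × 16.3 ≈ 82.637 minutes.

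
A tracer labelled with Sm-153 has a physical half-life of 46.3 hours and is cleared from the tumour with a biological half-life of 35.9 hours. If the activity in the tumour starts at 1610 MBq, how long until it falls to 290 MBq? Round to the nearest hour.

50 hours

1/t_eff = 1/t_phys + 1/t_biol = 1/46.3 + 1/35.9 = 0.049453 per hour.
t_eff = 46.3 × 35.9 / (46.3 + 35.9) ≈ 20.221 hours.
n = log₂(1610/290) ≈ 2.4729; t = 2.4729 × 20.221 ≈ 50.005 hours.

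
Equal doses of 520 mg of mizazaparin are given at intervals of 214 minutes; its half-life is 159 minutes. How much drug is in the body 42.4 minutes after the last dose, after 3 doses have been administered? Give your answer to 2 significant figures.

The 3 doses were given 470.4, 256.4, 42.4 minutes ago.
Total = 520·(1/2)^(470.4/159) + 520·(1/2)^(256.4/159) + 520·(1/2)^(42.4/159)
      = 66.897 + 170.05 + 432.24 ≈ 669.19 mg.

670 mg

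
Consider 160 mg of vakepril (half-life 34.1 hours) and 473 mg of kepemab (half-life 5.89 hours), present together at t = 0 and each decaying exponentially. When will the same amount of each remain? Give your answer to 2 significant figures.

11 hours

Set 160·(1/2)^(t/34.1) = 473·(1/2)^(t/5.89).
Taking log₂: log₂(160/473) = t·(1/34.1 − 1/5.89).
log₂(0.33827) = -1.5638; 1/34.1 − 1/5.89 = -0.14045.
t = -1.5638 / -0.14045 ≈ 11.134 hours.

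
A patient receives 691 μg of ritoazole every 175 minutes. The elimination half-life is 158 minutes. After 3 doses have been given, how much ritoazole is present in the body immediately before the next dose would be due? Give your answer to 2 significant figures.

The 3 doses were given 525, 350, 175 minutes ago.
Total = 691·(1/2)^(525/158) + 691·(1/2)^(350/158) + 691·(1/2)^(175/158)
      = 69.059 + 148.81 + 320.67 ≈ 538.54 μg.

540 μg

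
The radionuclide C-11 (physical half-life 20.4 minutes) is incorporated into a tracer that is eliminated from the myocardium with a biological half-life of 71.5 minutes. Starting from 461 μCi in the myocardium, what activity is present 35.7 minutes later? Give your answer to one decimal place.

97.0 μCi

1/t_eff = 1/t_phys + 1/t_biol = 1/20.4 + 1/71.5 = 0.063006 per minute.
t_eff = 20.4 × 71.5 / (20.4 + 71.5) ≈ 15.872 minutes.
Remaining = 461 × (1/2)^(35.7/15.872) = 461 × (1/2)^2.2493 ≈ 96.96 μCi.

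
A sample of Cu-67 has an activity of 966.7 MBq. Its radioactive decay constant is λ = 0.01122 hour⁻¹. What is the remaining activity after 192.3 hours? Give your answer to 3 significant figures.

t½ = ln 2 / λ = 0.69315 / 0.01122 ≈ 61.778 hours.
Number of half-lives: n = 192.3/61.778 ≈ 3.1128.
Remaining = 966.7 × (1/2)^3.1128 = 966.7 × 0.1156 ≈ 111.75 MBq.

112 MBq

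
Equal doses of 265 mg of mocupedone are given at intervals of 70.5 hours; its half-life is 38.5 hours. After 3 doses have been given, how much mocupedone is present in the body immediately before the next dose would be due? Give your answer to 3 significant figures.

101 mg

The 3 doses were given 211.5, 141, 70.5 hours ago.
Total = 265·(1/2)^(211.5/38.5) + 265·(1/2)^(141/38.5) + 265·(1/2)^(70.5/38.5)
      = 5.8821 + 20.93 + 74.475 ≈ 101.29 mg.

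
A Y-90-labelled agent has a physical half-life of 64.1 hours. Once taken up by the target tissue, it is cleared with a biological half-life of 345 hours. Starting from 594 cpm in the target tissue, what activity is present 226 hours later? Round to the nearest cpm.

1/t_eff = 1/t_phys + 1/t_biol = 1/64.1 + 1/345 = 0.018499 per hour.
t_eff = 64.1 × 345 / (64.1 + 345) ≈ 54.056 hours.
Remaining = 594 × (1/2)^(226/54.056) = 594 × (1/2)^4.1808 ≈ 32.752 cpm.

33 cpm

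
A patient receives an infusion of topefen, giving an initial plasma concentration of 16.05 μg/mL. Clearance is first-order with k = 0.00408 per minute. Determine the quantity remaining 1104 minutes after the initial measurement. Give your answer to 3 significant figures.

t½ = ln 2 / k = 0.69315 / 0.00408 ≈ 169.89 minutes.
Number of half-lives: n = 1104/169.89 ≈ 6.4984.
Remaining = 16.05 × (1/2)^6.4984 = 16.05 × 0.011061 ≈ 0.17753 μg/mL.

0.178 μg/mL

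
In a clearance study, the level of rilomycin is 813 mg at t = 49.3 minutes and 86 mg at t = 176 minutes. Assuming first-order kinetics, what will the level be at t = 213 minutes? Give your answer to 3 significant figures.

44.6 mg

Over Δt = 176 − 49.3 = 126.7 minutes, the level fell by a factor of 813/86 ≈ 9.4535.
n = log₂(9.4535) ≈ 3.2408 half-lives, so t½ = 126.7/3.2408 ≈ 39.095 minutes.
From t = 176 to t = 213: 86 × (1/2)^((213−176)/39.095) ≈ 44.627 mg.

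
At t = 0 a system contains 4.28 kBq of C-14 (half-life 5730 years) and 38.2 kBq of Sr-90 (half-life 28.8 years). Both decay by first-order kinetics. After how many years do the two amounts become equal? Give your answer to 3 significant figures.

Set 4.28·(1/2)^(t/5730) = 38.2·(1/2)^(t/28.8).
Taking log₂: log₂(4.28/38.2) = t·(1/5730 − 1/28.8).
log₂(0.11204) = -3.1579; 1/5730 − 1/28.8 = -0.034548.
t = -3.1579 / -0.034548 ≈ 91.407 years.

91.4 years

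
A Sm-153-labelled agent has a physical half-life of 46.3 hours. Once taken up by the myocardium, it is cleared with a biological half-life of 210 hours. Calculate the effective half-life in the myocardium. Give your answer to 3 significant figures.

37.9 hours

1/t_eff = 1/t_phys + 1/t_biol = 1/46.3 + 1/210 = 0.02636 per hour.
t_eff = 46.3 × 210 / (46.3 + 210) ≈ 37.936 hours.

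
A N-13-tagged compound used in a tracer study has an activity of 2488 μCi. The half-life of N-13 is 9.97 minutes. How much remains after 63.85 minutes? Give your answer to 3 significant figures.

Number of half-lives: n = 63.85/9.97 ≈ 6.4042.
Remaining = 2488 × (1/2)^6.4042 = 2488 × 0.011807 ≈ 29.376 μCi.

29.4 μCi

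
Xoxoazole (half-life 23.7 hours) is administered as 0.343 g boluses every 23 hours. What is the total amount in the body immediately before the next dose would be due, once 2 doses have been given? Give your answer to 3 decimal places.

0.264 g

The 2 doses were given 46, 23 hours ago.
Total = 0.343·(1/2)^(46/23.7) + 0.343·(1/2)^(23/23.7)
      = 0.089334 + 0.17505 ≈ 0.26438 g.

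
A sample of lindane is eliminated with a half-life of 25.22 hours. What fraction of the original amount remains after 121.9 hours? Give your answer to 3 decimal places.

0.035

n = 121.9/25.22 ≈ 4.8335 half-lives.
Fraction remaining = (1/2)^4.8335 ≈ 0.035074.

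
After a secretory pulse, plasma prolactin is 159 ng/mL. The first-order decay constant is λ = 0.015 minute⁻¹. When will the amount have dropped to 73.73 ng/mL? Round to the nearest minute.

51 minutes

t½ = ln 2 / λ = 0.69315 / 0.015 ≈ 46.21 minutes.
Fraction remaining = 73.73/159 ≈ 0.46371.
n = log₂(159/73.73) = ln(2.1565)/ln 2 ≈ 1.1087 half-lives.
t = n × t½ = 1.1087 × 46.21 ≈ 51.233 minutes.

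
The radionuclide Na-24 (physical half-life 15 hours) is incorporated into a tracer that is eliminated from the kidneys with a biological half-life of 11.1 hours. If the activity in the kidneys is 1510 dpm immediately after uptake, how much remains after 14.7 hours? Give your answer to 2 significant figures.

1/t_eff = 1/t_phys + 1/t_biol = 1/15 + 1/11.1 = 0.15676 per hour.
t_eff = 15 × 11.1 / (15 + 11.1) ≈ 6.3793 hours.
Remaining = 1510 × (1/2)^(14.7/6.3793) = 1510 × (1/2)^2.3043 ≈ 305.71 dpm.

310 dpm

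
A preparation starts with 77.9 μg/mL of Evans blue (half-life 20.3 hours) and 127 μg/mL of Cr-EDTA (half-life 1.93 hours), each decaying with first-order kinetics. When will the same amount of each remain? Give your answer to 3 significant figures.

1.50 hours

Set 77.9·(1/2)^(t/20.3) = 127·(1/2)^(t/1.93).
Taking log₂: log₂(77.9/127) = t·(1/20.3 − 1/1.93).
log₂(0.61339) = -0.70513; 1/20.3 − 1/1.93 = -0.46887.
t = -0.70513 / -0.46887 ≈ 1.5039 hours.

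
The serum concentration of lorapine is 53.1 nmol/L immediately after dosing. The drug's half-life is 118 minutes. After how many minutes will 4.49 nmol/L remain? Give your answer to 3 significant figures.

421 minutes

Fraction remaining = 4.49/53.1 ≈ 0.084557.
n = log₂(53.1/4.49) = ln(11.826)/ln 2 ≈ 3.5639 half-lives.
t = n × t½ = 3.5639 × 118 ≈ 420.54 minutes.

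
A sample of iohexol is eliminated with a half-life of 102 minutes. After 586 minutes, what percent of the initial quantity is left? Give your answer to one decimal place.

n = 586/102 ≈ 5.7451 half-lives.
Fraction remaining = (1/2)^5.7451 ≈ 0.018645, i.e. 1.8645%.

1.9%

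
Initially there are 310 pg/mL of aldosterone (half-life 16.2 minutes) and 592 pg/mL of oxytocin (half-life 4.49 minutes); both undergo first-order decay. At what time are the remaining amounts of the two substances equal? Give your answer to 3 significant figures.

Set 310·(1/2)^(t/16.2) = 592·(1/2)^(t/4.49).
Taking log₂: log₂(310/592) = t·(1/16.2 − 1/4.49).
log₂(0.52365) = -0.93333; 1/16.2 − 1/4.49 = -0.16099.
t = -0.93333 / -0.16099 ≈ 5.7975 minutes.

5.80 minutes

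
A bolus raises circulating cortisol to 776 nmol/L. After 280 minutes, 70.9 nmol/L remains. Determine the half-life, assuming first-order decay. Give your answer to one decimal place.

A/A₀ = 70.9/776 ≈ 0.091366.
n = log₂(10.945) ≈ 3.4522 half-lives elapsed in 280 minutes.
t½ = 280/3.4522 ≈ 81.108 minutes.

81.1 minutes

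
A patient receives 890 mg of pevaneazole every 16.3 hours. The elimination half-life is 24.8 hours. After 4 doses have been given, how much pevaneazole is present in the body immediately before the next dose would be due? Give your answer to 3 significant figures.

The 4 doses were given 65.2, 48.9, 32.6, 16.3 hours ago.
Total = 890·(1/2)^(65.2/24.8) + 890·(1/2)^(48.9/24.8) + 890·(1/2)^(32.6/24.8) + 890·(1/2)^(16.3/24.8)
      = 143.87 + 226.9 + 357.83 + 564.33 ≈ 1292.9 mg.

1290 mg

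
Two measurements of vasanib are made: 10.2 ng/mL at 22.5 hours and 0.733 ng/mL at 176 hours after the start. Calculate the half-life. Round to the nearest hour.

Over Δt = 176 − 22.5 = 153.5 hours, the level fell by a factor of 10.2/0.733 ≈ 13.915.
n = log₂(13.915) ≈ 3.7986 half-lives, so t½ = 153.5/3.7986 ≈ 40.409 hours.

40 hours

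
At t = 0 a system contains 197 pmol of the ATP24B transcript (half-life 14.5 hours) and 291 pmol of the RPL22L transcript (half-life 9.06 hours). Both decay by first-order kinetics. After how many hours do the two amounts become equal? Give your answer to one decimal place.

13.6 hours

Set 197·(1/2)^(t/14.5) = 291·(1/2)^(t/9.06).
Taking log₂: log₂(197/291) = t·(1/14.5 − 1/9.06).
log₂(0.67698) = -0.56282; 1/14.5 − 1/9.06 = -0.04141.
t = -0.56282 / -0.04141 ≈ 13.592 hours.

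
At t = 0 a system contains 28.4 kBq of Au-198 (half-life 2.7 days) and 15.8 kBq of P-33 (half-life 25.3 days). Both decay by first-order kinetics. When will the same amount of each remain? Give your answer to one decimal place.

2.6 days

Set 28.4·(1/2)^(t/2.7) = 15.8·(1/2)^(t/25.3).
Taking log₂: log₂(28.4/15.8) = t·(1/2.7 − 1/25.3).
log₂(1.7975) = 0.84597; 1/2.7 − 1/25.3 = 0.33084.
t = 0.84597 / 0.33084 ≈ 2.557 days.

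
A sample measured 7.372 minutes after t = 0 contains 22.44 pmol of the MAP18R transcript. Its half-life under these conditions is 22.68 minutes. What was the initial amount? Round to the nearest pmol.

28 pmol

Number of half-lives elapsed: n = 7.372/22.68 ≈ 0.32504.
A₀ = A × 2^n = 22.44 × 2^0.32504 = 22.44 × 1.2527 ≈ 28.111 pmol.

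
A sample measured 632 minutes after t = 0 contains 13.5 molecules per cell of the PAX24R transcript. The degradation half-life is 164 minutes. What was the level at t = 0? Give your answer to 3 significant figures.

195 molecules per cell

Number of half-lives elapsed: n = 632/164 ≈ 3.8537.
A₀ = A × 2^n = 13.5 × 2^3.8537 = 13.5 × 14.457 ≈ 195.16 molecules per cell.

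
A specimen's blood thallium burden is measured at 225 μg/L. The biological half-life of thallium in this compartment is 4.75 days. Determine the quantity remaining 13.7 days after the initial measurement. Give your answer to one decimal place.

30.5 μg/L

Number of half-lives: n = 13.7/4.75 ≈ 2.8842.
Remaining = 225 × (1/2)^2.8842 = 225 × 0.13545 ≈ 30.475 μg/L.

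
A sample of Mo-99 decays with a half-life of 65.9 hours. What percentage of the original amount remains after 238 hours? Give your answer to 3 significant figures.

8.18%

n = 238/65.9 ≈ 3.6115 half-lives.
Fraction remaining = (1/2)^3.6115 ≈ 0.081813, i.e. 8.1813%.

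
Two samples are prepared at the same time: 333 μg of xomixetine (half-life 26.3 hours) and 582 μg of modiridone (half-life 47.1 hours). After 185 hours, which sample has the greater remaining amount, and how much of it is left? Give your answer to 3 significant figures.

xomixetine: 333 × (1/2)^7.0342 ≈ 2.5406 μg.
modiridone: 582 × (1/2)^3.9278 ≈ 38.241 μg.
Modiridone has more remaining, at ≈ 38.241 μg.

modiridone, 38.2 μg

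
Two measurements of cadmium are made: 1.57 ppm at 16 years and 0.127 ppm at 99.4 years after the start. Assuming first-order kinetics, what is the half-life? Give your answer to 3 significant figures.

Over Δt = 99.4 − 16 = 83.4 years, the level fell by a factor of 1.57/0.127 ≈ 12.362.
n = log₂(12.362) ≈ 3.6279 half-lives, so t½ = 83.4/3.6279 ≈ 22.989 years.

23.0 years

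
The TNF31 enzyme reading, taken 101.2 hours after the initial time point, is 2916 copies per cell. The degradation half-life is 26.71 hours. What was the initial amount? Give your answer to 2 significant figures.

40000 copies per cell

Number of half-lives elapsed: n = 101.2/26.71 ≈ 3.7888.
A₀ = A × 2^n = 2916 × 2^3.7888 = 2916 × 13.822 ≈ 40304 copies per cell.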